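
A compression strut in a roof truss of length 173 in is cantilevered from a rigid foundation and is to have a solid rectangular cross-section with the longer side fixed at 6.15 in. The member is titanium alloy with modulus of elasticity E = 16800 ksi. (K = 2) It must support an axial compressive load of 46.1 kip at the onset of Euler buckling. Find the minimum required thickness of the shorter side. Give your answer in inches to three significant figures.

b ≈ 4.02 in

L_e = K·L = 2 × 173 = 346.0 in
Required I = P_cr·L_e²/(π²E) = 4.610×10^4 × 346.0² / (π² × 1.68×10^7) = 33.28 in⁴
Rectangle, weak axis: I_min = h·b³/12 with h = 6.15 in fixed  ⇒  b = (12I/h)^(1/3) = 4.02 in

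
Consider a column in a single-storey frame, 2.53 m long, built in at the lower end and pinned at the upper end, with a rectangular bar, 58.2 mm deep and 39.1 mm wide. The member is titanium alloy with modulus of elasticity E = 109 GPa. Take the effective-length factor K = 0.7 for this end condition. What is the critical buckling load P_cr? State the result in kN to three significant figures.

Buckling occurs about the weak axis: I_min = h·b³/12 with b = 39.1 mm (the shorter side).
I_min = 58.2×39.1³/12 = 2.899×10^5 mm⁴
I = 2.899×10^5 mm⁴ = 2.899×10^-7 m⁴
Effective length L_e = K·L = 0.7 × 2.53 = 1.771 m
P_cr = π²EI / L_e² = π² × 109×10⁹ × 2.899×10^-7 / 1.771² = 9.944×10^4 N

P_cr ≈ 99.4 kN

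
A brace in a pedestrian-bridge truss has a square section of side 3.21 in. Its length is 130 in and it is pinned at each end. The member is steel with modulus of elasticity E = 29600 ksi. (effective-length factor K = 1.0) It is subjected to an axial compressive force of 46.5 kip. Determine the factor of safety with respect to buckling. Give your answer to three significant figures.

I = a⁴/12 = 3.21⁴/12 = 8.848 in⁴
Effective length L_e = K·L = 1 × 130 = 130.0 in
P_cr = π²EI / L_e² = π² × 29600×10³ × 8.848 / 130.0² = 1.529×10^5 lb
Factor of safety n = P_cr / P = 152.95 / 46.5 = 3.29

n ≈ 3.29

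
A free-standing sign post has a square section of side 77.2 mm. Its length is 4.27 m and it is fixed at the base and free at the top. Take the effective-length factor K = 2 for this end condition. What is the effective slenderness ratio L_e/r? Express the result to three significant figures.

For a square r = a/√12 = 77.2/√12 = 22.29 mm
L_e = K·L = 2 × 4.27 m = 8.540 m = 8540.0 mm
λ = L_e / r_min = 8540.0 / 22.29 = 383

λ ≈ 383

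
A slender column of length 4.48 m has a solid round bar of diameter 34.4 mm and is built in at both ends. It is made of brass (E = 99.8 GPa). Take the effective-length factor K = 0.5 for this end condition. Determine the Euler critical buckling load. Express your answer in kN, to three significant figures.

P_cr ≈ 13.5 kN

I = πd⁴/64 = π×34.4⁴/64 = 6.874×10^4 mm⁴
I = 6.874×10^4 mm⁴ = 6.874×10^-8 m⁴
Effective length L_e = K·L = 0.5 × 4.48 = 2.240 m
P_cr = π²EI / L_e² = π² × 99.8×10⁹ × 6.874×10^-8 / 2.240² = 1.349×10^4 N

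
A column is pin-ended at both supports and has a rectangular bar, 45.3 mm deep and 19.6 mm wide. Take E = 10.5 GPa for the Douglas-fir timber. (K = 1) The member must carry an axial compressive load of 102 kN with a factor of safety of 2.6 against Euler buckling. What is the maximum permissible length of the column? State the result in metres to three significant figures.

Buckling occurs about the weak axis: I_min = h·b³/12 with b = 19.6 mm (the shorter side).
I_min = 45.3×19.6³/12 = 2.842×10^4 mm⁴
I = 2.842×10^-8 m⁴
Required critical load P_cr = n·P = 2.6 × 102 = 265.2 kN = 2.652×10^5 N
From P_cr = π²EI/(K·L)²:  L = (1/K)·√(π²EI/P_cr) = (1/1)·√(π²×1.05×10^10×2.842×10^-8/2.652×10^5)
L = 0.105 m

L_max ≈ 0.105 m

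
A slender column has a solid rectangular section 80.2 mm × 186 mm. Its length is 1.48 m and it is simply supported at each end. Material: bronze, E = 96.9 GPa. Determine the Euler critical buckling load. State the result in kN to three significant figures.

P_cr ≈ 3490 kN

Buckling occurs about the weak axis: I_min = h·b³/12 with b = 80.2 mm (the shorter side).
I_min = 186×80.2³/12 = 7.996×10^6 mm⁴
I = 7.996×10^6 mm⁴ = 7.996×10^-6 m⁴
Effective length L_e = K·L = 1 × 1.48 = 1.480 m
P_cr = π²EI / L_e² = π² × 96.9×10⁹ × 7.996×10^-6 / 1.480² = 3.491×10^6 N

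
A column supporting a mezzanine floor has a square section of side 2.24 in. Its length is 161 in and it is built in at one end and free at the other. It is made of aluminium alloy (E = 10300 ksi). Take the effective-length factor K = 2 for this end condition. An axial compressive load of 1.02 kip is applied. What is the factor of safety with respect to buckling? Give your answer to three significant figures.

n ≈ 2.02

I = a⁴/12 = 2.24⁴/12 = 2.098 in⁴
Effective length L_e = K·L = 2 × 161 = 322.0 in
P_cr = π²EI / L_e² = π² × 10300×10³ × 2.098 / 322.0² = 2.057×10^3 lb
Factor of safety n = P_cr / P = 2.0570 / 1.02 = 2.02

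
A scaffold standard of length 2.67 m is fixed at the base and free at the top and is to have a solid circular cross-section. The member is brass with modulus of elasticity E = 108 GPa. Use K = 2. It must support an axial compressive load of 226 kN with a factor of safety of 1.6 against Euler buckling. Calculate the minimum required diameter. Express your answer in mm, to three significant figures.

Required P_cr = n·P = 1.6 × 226 = 361.6 kN
L_e = K·L = 2 × 2.67 = 5.340 m
Required I = P_cr·L_e²/(π²E) = 3.616×10^5 × 5.340² / (π² × 1.08×10^11) = 9.674×10^-6 m⁴
I_req = 9.674×10^6 mm⁴
Solid circle: I = πd⁴/64  ⇒  d = (64I/π)^(1/4) = (64×9.674×10^6/π)^(1/4) = 118 mm

d ≈ 118 mm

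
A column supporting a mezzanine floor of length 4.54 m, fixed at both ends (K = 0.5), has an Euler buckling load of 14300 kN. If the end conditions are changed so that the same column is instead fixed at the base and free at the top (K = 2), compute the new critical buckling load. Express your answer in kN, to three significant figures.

P_cr ≈ 894 kN

P_cr ∝ 1/K², so P_cr,new = P_cr,old × (K_old/K_new)² = 14300 × (0.5/2)²
= 14300 × 0.06250 = 894 kN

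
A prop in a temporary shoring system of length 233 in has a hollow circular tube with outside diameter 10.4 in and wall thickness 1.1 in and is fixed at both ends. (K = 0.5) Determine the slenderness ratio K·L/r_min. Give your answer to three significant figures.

λ ≈ 35.2

Inner diameter d_i = 10.4 − 2×1.1 = 8.200 in
I = π(d_o⁴ − d_i⁴)/64 = π(10.4⁴ − 8.200⁴)/64 = 352.3 in⁴
A = 32.14 in²;  r_min = √(I/A) = √(352.3/32.14) = 3.311 in
L_e = K·L = 0.5 × 233 = 116.5 in
λ = L_e / r_min = 116.50 / 3.311 = 35.2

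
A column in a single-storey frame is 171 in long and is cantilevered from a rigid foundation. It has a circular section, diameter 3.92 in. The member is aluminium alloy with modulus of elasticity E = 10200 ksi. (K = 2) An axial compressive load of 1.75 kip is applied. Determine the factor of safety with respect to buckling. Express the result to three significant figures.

n ≈ 5.70

I = πd⁴/64 = π×3.92⁴/64 = 11.59 in⁴
Effective length L_e = K·L = 2 × 171 = 342.0 in
P_cr = π²EI / L_e² = π² × 10200×10³ × 11.59 / 342.0² = 9.976×10^3 lb
Factor of safety n = P_cr / P = 9.9761 / 1.75 = 5.70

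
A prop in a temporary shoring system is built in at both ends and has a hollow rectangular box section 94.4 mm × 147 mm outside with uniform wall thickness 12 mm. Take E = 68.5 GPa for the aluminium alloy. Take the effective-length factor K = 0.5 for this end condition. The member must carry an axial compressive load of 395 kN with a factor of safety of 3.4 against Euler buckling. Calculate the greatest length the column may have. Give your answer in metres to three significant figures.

L_max ≈ 3.68 m

Inner dimensions: h_i = 147 − 2×12 = 123.0 mm, b_i = 94.4 − 2×12 = 70.40 mm
Weak-axis I_min = (h_o·b_o³ − h_i·b_i³)/12 with b_o = 94.4, b_i = 70.40 mm (shorter outer/inner sides).
I_min = (147×94.4³ − 123.0×70.40³)/12 = 6.729×10^6 mm⁴
I = 6.729×10^-6 m⁴
Required critical load P_cr = n·P = 3.4 × 395 = 1343 kN = 1.343×10^6 N
From P_cr = π²EI/(K·L)²:  L = (1/K)·√(π²EI/P_cr) = (1/0.5)·√(π²×6.85×10^10×6.729×10^-6/1.343×10^6)
L = 3.68 m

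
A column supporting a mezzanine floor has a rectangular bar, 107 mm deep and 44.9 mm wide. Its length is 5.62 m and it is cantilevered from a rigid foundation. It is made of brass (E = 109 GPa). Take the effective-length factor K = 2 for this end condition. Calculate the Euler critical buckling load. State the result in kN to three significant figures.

Buckling occurs about the weak axis: I_min = h·b³/12 with b = 44.9 mm (the shorter side).
I_min = 107×44.9³/12 = 8.071×10^5 mm⁴
I = 8.071×10^5 mm⁴ = 8.071×10^-7 m⁴
Effective length L_e = K·L = 2 × 5.62 = 11.24 m
P_cr = π²EI / L_e² = π² × 109×10⁹ × 8.071×10^-7 / 11.24² = 6.873×10^3 N

P_cr ≈ 6.87 kN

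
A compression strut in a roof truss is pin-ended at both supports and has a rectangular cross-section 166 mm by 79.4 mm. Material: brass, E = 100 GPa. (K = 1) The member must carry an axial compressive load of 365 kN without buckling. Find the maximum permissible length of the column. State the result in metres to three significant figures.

L_max ≈ 4.33 m

Buckling occurs about the weak axis: I_min = h·b³/12 with b = 79.4 mm (the shorter side).
I_min = 166×79.4³/12 = 6.924×10^6 mm⁴
I = 6.924×10^-6 m⁴
At the buckling limit P_cr = P = 3.650×10^5 N
From P_cr = π²EI/(K·L)²:  L = (1/K)·√(π²EI/P_cr) = (1/1)·√(π²×1.00×10^11×6.924×10^-6/3.650×10^5)
L = 4.33 m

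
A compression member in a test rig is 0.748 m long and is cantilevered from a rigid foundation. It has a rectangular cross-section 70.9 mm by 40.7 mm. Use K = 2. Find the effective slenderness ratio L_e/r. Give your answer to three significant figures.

λ ≈ 127

Buckling occurs about the weak axis: I_min = h·b³/12 with b = 40.7 mm (the shorter side).
I_min = 70.9×40.7³/12 = 3.983×10^5 mm⁴
A = 2.886×10^3 mm²;  r_min = √(I/A) = √(3.983×10^5/2.886×10^3) = 11.75 mm
L_e = K·L = 2 × 0.748 m = 1.496 m = 1496.0 mm
λ = L_e / r_min = 1496.0 / 11.75 = 127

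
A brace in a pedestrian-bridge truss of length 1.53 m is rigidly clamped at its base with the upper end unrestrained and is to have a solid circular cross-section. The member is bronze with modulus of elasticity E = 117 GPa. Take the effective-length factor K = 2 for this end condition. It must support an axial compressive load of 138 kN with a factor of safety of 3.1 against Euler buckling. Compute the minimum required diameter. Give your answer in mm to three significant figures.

Required P_cr = n·P = 3.1 × 138 = 427.8 kN
L_e = K·L = 2 × 1.53 = 3.060 m
Required I = P_cr·L_e²/(π²E) = 4.278×10^5 × 3.060² / (π² × 1.17×10^11) = 3.469×10^-6 m⁴
I_req = 3.469×10^6 mm⁴
Solid circle: I = πd⁴/64  ⇒  d = (64I/π)^(1/4) = (64×3.469×10^6/π)^(1/4) = 91.7 mm

d ≈ 91.7 mm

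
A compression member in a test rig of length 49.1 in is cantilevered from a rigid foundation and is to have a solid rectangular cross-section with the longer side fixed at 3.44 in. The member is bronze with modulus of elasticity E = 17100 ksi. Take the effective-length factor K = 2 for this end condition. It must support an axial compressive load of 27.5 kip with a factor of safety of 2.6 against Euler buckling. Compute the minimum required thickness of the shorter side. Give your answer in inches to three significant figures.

Required P_cr = n·P = 2.6 × 27.5 = 71.50 kip
L_e = K·L = 2 × 49.1 = 98.20 in
Required I = P_cr·L_e²/(π²E) = 7.150×10^4 × 98.20² / (π² × 1.71×10^7) = 4.085 in⁴
Rectangle, weak axis: I_min = h·b³/12 with h = 3.44 in fixed  ⇒  b = (12I/h)^(1/3) = 2.42 in

b ≈ 2.42 in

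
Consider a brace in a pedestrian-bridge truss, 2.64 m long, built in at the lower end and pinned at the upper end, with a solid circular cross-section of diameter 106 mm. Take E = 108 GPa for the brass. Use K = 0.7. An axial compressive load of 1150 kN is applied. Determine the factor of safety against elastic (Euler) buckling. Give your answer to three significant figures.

I = πd⁴/64 = π×106⁴/64 = 6.197×10^6 mm⁴
I = 6.197×10^6 mm⁴ = 6.197×10^-6 m⁴
Effective length L_e = K·L = 0.7 × 2.64 = 1.848 m
P_cr = π²EI / L_e² = π² × 108×10⁹ × 6.197×10^-6 / 1.848² = 1.934×10^6 N
Factor of safety n = P_cr / P = 1934.3 / 1150 = 1.68

n ≈ 1.68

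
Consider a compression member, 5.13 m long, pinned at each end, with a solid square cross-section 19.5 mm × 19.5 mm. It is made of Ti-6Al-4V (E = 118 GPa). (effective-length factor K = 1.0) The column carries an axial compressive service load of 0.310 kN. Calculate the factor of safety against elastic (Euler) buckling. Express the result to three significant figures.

n ≈ 1.72

I = a⁴/12 = 19.5⁴/12 = 1.205×10^4 mm⁴
I = 1.205×10^4 mm⁴ = 1.205×10^-8 m⁴
Effective length L_e = K·L = 1 × 5.13 = 5.130 m
P_cr = π²EI / L_e² = π² × 118×10⁹ × 1.205×10^-8 / 5.130² = 533.2 N
Factor of safety n = P_cr / P = 0.53322 / 0.310 = 1.72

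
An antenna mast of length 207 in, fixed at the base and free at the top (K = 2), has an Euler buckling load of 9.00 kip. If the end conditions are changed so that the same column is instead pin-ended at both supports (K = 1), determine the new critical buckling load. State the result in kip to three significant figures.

P_cr ∝ 1/K², so P_cr,new = P_cr,old × (K_old/K_new)² = 9.00 × (2/1)²
= 9.00 × 4.000 = 36.0 kip

P_cr ≈ 36.0 kip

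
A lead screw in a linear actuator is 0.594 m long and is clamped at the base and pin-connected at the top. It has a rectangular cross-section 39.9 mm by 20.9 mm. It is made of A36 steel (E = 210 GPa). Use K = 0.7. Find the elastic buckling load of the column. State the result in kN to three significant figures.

P_cr ≈ 364 kN

Buckling occurs about the weak axis: I_min = h·b³/12 with b = 20.9 mm (the shorter side).
I_min = 39.9×20.9³/12 = 3.036×10^4 mm⁴
I = 3.036×10^4 mm⁴ = 3.036×10^-8 m⁴
Effective length L_e = K·L = 0.7 × 0.594 = 0.4158 m
P_cr = π²EI / L_e² = π² × 210×10⁹ × 3.036×10^-8 / 0.4158² = 3.639×10^5 N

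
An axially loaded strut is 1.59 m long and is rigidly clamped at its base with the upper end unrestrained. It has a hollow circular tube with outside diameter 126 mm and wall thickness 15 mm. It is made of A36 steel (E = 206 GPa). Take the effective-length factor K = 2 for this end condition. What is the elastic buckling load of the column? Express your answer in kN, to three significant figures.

P_cr ≈ 1650 kN

Inner diameter d_i = 126 − 2×15 = 96.00 mm
I = π(d_o⁴ − d_i⁴)/64 = π(126⁴ − 96.00⁴)/64 = 8.203×10^6 mm⁴
I = 8.203×10^6 mm⁴ = 8.203×10^-6 m⁴
Effective length L_e = K·L = 2 × 1.59 = 3.180 m
P_cr = π²EI / L_e² = π² × 206×10⁹ × 8.203×10^-6 / 3.180² = 1.649×10^6 N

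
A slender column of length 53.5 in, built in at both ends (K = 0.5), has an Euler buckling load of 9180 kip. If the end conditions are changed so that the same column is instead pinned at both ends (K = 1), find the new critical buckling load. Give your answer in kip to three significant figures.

P_cr ≈ 2300 kip

P_cr ∝ 1/K², so P_cr,new = P_cr,old × (K_old/K_new)² = 9180 × (0.5/1)²
= 9180 × 0.2500 = 2300 kip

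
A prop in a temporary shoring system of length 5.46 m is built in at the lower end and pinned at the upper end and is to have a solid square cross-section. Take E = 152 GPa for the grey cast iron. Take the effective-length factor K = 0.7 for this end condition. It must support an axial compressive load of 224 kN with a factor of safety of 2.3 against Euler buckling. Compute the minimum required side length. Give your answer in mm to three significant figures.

Required P_cr = n·P = 2.3 × 224 = 515.2 kN
L_e = K·L = 0.7 × 5.46 = 3.822 m
Required I = P_cr·L_e²/(π²E) = 5.152×10^5 × 3.822² / (π² × 1.52×10^11) = 5.017×10^-6 m⁴
I_req = 5.017×10^6 mm⁴
Solid square: I = a⁴/12  ⇒  a = (12I)^(1/4) = (12×5.017×10^6)^(1/4) = 88.1 mm

a ≈ 88.1 mm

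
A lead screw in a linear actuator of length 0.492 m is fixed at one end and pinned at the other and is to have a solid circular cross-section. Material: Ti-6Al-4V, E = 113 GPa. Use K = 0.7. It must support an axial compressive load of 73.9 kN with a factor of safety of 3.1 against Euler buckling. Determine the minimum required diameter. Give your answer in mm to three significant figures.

Required P_cr = n·P = 3.1 × 73.9 = 229.1 kN
L_e = K·L = 0.7 × 0.492 = 0.3444 m
Required I = P_cr·L_e²/(π²E) = 2.291×10^5 × 0.3444² / (π² × 1.13×10^11) = 2.436×10^-8 m⁴
I_req = 2.436×10^4 mm⁴
Solid circle: I = πd⁴/64  ⇒  d = (64I/π)^(1/4) = (64×2.436×10^4/π)^(1/4) = 26.5 mm

d ≈ 26.5 mm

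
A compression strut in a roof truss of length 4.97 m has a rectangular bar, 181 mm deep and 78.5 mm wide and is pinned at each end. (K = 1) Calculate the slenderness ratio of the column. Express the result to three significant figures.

For a rectangle r_min = b/√12 = 78.5/√12 = 22.66 mm
L_e = K·L = 1 × 4.97 m = 4.970 m = 4970.0 mm
λ = L_e / r_min = 4970.0 / 22.66 = 219

λ ≈ 219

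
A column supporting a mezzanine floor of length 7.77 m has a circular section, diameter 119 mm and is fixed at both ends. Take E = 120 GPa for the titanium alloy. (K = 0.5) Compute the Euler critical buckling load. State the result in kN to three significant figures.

P_cr ≈ 772 kN

I = πd⁴/64 = π×119⁴/64 = 9.844×10^6 mm⁴
I = 9.844×10^6 mm⁴ = 9.844×10^-6 m⁴
Effective length L_e = K·L = 0.5 × 7.77 = 3.885 m
P_cr = π²EI / L_e² = π² × 120×10⁹ × 9.844×10^-6 / 3.885² = 7.724×10^5 N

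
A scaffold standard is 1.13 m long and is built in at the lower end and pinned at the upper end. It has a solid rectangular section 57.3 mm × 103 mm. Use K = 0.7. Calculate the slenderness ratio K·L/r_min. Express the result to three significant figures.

λ ≈ 47.8

Buckling occurs about the weak axis: I_min = h·b³/12 with b = 57.3 mm (the shorter side).
I_min = 103×57.3³/12 = 1.615×10^6 mm⁴
A = 5.902×10^3 mm²;  r_min = √(I/A) = √(1.615×10^6/5.902×10^3) = 16.54 mm
L_e = K·L = 0.7 × 1.13 m = 0.7910 m = 791.00 mm
λ = L_e / r_min = 791.00 / 16.54 = 47.8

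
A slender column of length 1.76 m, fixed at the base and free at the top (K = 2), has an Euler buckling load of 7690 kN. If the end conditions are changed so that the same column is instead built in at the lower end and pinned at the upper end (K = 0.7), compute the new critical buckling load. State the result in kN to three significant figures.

P_cr ≈ 62800 kN

P_cr ∝ 1/K², so P_cr,new = P_cr,old × (K_old/K_new)² = 7690 × (2/0.7)²
= 7690 × 8.163 = 62800 kN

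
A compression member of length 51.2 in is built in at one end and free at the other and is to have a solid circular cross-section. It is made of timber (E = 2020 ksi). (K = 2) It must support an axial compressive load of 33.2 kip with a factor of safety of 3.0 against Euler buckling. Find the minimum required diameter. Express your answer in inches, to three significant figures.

d ≈ 5.72 in

Required P_cr = n·P = 3.0 × 33.2 = 99.60 kip
L_e = K·L = 2 × 51.2 = 102.4 in
Required I = P_cr·L_e²/(π²E) = 9.960×10^4 × 102.4² / (π² × 2.02×10^6) = 52.39 in⁴
Solid circle: I = πd⁴/64  ⇒  d = (64I/π)^(1/4) = (64×52.39/π)^(1/4) = 5.72 in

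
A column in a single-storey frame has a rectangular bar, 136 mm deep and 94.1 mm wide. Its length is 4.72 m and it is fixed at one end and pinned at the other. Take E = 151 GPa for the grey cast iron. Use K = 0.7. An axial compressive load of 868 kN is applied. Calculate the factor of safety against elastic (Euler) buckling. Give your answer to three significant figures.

n ≈ 1.49

Buckling occurs about the weak axis: I_min = h·b³/12 with b = 94.1 mm (the shorter side).
I_min = 136×94.1³/12 = 9.443×10^6 mm⁴
I = 9.443×10^6 mm⁴ = 9.443×10^-6 m⁴
Effective length L_e = K·L = 0.7 × 4.72 = 3.304 m
P_cr = π²EI / L_e² = π² × 151×10⁹ × 9.443×10^-6 / 3.304² = 1.289×10^6 N
Factor of safety n = P_cr / P = 1289.2 / 868 = 1.49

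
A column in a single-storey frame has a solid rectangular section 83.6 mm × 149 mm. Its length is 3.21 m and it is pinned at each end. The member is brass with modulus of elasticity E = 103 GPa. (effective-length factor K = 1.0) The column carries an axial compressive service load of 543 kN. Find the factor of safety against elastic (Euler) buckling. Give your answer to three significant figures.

Buckling occurs about the weak axis: I_min = h·b³/12 with b = 83.6 mm (the shorter side).
I_min = 149×83.6³/12 = 7.255×10^6 mm⁴
I = 7.255×10^6 mm⁴ = 7.255×10^-6 m⁴
Effective length L_e = K·L = 1 × 3.21 = 3.210 m
P_cr = π²EI / L_e² = π² × 103×10⁹ × 7.255×10^-6 / 3.210² = 7.157×10^5 N
Factor of safety n = P_cr / P = 715.73 / 543 = 1.32

n ≈ 1.32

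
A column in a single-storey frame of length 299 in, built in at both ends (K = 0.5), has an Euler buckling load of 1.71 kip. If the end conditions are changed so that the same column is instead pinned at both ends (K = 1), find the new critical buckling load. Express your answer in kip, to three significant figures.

P_cr ≈ 0.428 kip

P_cr ∝ 1/K², so P_cr,new = P_cr,old × (K_old/K_new)² = 1.71 × (0.5/1)²
= 1.71 × 0.2500 = 0.428 kip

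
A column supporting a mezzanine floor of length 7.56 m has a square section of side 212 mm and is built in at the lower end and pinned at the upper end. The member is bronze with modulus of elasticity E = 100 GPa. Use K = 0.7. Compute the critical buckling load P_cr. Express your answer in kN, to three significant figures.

P_cr ≈ 5930 kN

I = a⁴/12 = 212⁴/12 = 1.683×10^8 mm⁴
I = 1.683×10^8 mm⁴ = 1.683×10^-4 m⁴
Effective length L_e = K·L = 0.7 × 7.56 = 5.292 m
P_cr = π²EI / L_e² = π² × 100×10⁹ × 1.683×10^-4 / 5.292² = 5.932×10^6 N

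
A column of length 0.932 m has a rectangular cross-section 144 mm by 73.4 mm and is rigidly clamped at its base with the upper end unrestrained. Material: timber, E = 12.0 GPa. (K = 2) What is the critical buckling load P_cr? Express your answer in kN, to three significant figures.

Buckling occurs about the weak axis: I_min = h·b³/12 with b = 73.4 mm (the shorter side).
I_min = 144×73.4³/12 = 4.745×10^6 mm⁴
I = 4.745×10^6 mm⁴ = 4.745×10^-6 m⁴
Effective length L_e = K·L = 2 × 0.932 = 1.864 m
P_cr = π²EI / L_e² = π² × 12.0×10⁹ × 4.745×10^-6 / 1.864² = 1.618×10^5 N

P_cr ≈ 162 kN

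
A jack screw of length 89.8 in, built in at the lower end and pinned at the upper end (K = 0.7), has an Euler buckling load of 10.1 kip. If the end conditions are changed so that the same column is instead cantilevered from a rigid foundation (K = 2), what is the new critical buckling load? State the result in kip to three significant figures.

P_cr ∝ 1/K², so P_cr,new = P_cr,old × (K_old/K_new)² = 10.1 × (0.7/2)²
= 10.1 × 0.1225 = 1.24 kip

P_cr ≈ 1.24 kip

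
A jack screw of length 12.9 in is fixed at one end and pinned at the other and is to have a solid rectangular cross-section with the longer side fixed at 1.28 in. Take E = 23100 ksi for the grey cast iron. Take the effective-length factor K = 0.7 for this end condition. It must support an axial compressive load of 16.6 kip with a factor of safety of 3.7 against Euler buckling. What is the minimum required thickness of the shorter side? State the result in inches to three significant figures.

Required P_cr = n·P = 3.7 × 16.6 = 61.42 kip
L_e = K·L = 0.7 × 12.9 = 9.030 in
Required I = P_cr·L_e²/(π²E) = 6.142×10^4 × 9.030² / (π² × 2.31×10^7) = 2.197×10^-2 in⁴
Rectangle, weak axis: I_min = h·b³/12 with h = 1.28 in fixed  ⇒  b = (12I/h)^(1/3) = 0.591 in

b ≈ 0.591 in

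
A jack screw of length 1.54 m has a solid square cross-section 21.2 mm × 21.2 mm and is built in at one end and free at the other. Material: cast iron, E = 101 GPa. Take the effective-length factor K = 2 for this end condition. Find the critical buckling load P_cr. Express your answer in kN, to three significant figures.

P_cr ≈ 1.77 kN

I = a⁴/12 = 21.2⁴/12 = 1.683×10^4 mm⁴
I = 1.683×10^4 mm⁴ = 1.683×10^-8 m⁴
Effective length L_e = K·L = 2 × 1.54 = 3.080 m
P_cr = π²EI / L_e² = π² × 101×10⁹ × 1.683×10^-8 / 3.080² = 1.769×10^3 N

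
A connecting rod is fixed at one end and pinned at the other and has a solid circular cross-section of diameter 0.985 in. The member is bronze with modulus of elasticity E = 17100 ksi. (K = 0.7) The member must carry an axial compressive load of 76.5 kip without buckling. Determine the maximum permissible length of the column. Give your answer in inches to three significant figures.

I = πd⁴/64 = π×0.985⁴/64 = 4.621×10^-2 in⁴
At the buckling limit P_cr = P = 7.650×10^4 lb
From P_cr = π²EI/(K·L)²:  L = (1/K)·√(π²EI/P_cr) = (1/0.7)·√(π²×1.71×10^7×4.621×10^-2/7.650×10^4)
L = 14.4 in

L_max ≈ 14.4 in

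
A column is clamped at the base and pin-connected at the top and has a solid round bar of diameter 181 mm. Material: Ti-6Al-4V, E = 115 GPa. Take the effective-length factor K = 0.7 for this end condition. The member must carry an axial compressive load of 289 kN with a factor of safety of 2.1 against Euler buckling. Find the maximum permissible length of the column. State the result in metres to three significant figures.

I = πd⁴/64 = π×181⁴/64 = 5.268×10^7 mm⁴
I = 5.268×10^-5 m⁴
Required critical load P_cr = n·P = 2.1 × 289 = 606.9 kN = 6.069×10^5 N
From P_cr = π²EI/(K·L)²:  L = (1/K)·√(π²EI/P_cr) = (1/0.7)·√(π²×1.15×10^11×5.268×10^-5/6.069×10^5)
L = 14.2 m

L_max ≈ 14.2 m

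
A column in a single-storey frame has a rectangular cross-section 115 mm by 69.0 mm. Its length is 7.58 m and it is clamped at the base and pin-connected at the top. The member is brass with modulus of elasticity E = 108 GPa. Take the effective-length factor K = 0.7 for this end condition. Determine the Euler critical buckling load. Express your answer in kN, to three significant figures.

P_cr ≈ 119 kN

Buckling occurs about the weak axis: I_min = h·b³/12 with b = 69.0 mm (the shorter side).
I_min = 115×69.0³/12 = 3.148×10^6 mm⁴
I = 3.148×10^6 mm⁴ = 3.148×10^-6 m⁴
Effective length L_e = K·L = 0.7 × 7.58 = 5.306 m
P_cr = π²EI / L_e² = π² × 108×10⁹ × 3.148×10^-6 / 5.306² = 1.192×10^5 N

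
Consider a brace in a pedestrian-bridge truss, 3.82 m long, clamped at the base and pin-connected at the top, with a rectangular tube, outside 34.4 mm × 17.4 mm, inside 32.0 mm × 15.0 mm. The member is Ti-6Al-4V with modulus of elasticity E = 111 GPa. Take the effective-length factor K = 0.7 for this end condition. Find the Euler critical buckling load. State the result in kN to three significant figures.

P_cr ≈ 0.935 kN

Weak-axis I_min = (h_o·b_o³ − h_i·b_i³)/12 with b_o = 17.4, b_i = 15.00 mm (shorter outer/inner sides).
I_min = (34.4×17.4³ − 32.00×15.00³)/12 = 6.102×10^3 mm⁴
I = 6.102×10^3 mm⁴ = 6.102×10^-9 m⁴
Effective length L_e = K·L = 0.7 × 3.82 = 2.674 m
P_cr = π²EI / L_e² = π² × 111×10⁹ × 6.102×10^-9 / 2.674² = 934.9 N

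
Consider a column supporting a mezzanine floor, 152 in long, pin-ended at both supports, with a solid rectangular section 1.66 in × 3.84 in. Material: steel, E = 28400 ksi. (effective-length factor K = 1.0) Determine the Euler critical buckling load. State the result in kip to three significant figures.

Buckling occurs about the weak axis: I_min = h·b³/12 with b = 1.66 in (the shorter side).
I_min = 3.84×1.66³/12 = 1.464 in⁴
Effective length L_e = K·L = 1 × 152 = 152.0 in
P_cr = π²EI / L_e² = π² × 28400×10³ × 1.464 / 152.0² = 1.776×10^4 lb

P_cr ≈ 17.8 kip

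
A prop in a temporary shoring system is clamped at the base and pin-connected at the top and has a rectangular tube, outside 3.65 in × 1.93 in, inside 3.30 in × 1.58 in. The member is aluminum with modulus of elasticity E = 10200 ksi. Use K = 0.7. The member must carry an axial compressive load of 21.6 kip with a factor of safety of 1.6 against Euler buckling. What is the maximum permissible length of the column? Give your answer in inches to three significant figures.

L_max ≈ 80.9 in

Weak-axis I_min = (h_o·b_o³ − h_i·b_i³)/12 with b_o = 1.93, b_i = 1.580 in (shorter outer/inner sides).
I_min = (3.65×1.93³ − 3.300×1.580³)/12 = 1.102 in⁴
Required critical load P_cr = n·P = 1.6 × 21.6 = 34.56 kip = 3.456×10^4 lb
From P_cr = π²EI/(K·L)²:  L = (1/K)·√(π²EI/P_cr) = (1/0.7)·√(π²×1.02×10^7×1.102/3.456×10^4)
L = 80.9 in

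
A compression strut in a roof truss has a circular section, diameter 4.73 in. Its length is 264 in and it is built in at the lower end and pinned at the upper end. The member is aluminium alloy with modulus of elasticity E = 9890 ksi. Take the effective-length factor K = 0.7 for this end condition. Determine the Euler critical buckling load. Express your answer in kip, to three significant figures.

P_cr ≈ 70.2 kip

I = πd⁴/64 = π×4.73⁴/64 = 24.57 in⁴
Effective length L_e = K·L = 0.7 × 264 = 184.8 in
P_cr = π²EI / L_e² = π² × 9890×10³ × 24.57 / 184.8² = 7.023×10^4 lb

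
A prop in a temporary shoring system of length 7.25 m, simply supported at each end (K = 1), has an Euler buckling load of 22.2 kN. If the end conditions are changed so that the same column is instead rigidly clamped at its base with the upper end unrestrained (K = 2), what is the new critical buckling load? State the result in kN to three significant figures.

P_cr ≈ 5.55 kN

P_cr ∝ 1/K², so P_cr,new = P_cr,old × (K_old/K_new)² = 22.2 × (1/2)²
= 22.2 × 0.2500 = 5.55 kN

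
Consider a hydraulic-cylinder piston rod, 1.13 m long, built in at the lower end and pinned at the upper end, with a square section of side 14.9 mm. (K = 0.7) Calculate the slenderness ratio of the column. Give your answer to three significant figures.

λ ≈ 184

For a square r = a/√12 = 14.9/√12 = 4.301 mm
L_e = K·L = 0.7 × 1.13 m = 0.7910 m = 791.00 mm
λ = L_e / r_min = 791.00 / 4.301 = 184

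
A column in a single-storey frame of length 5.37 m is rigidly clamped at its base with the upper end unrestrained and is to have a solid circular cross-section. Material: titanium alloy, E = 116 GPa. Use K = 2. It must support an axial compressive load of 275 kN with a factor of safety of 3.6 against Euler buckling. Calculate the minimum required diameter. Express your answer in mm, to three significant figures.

Required P_cr = n·P = 3.6 × 275 = 990.0 kN
L_e = K·L = 2 × 5.37 = 10.74 m
Required I = P_cr·L_e²/(π²E) = 9.900×10^5 × 10.74² / (π² × 1.16×10^11) = 9.974×10^-5 m⁴
I_req = 9.974×10^7 mm⁴
Solid circle: I = πd⁴/64  ⇒  d = (64I/π)^(1/4) = (64×9.974×10^7/π)^(1/4) = 212 mm

d ≈ 212 mm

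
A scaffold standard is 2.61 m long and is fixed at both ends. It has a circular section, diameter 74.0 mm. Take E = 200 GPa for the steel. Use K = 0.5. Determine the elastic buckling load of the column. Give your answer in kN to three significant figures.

P_cr ≈ 1710 kN

I = πd⁴/64 = π×74.0⁴/64 = 1.472×10^6 mm⁴
I = 1.472×10^6 mm⁴ = 1.472×10^-6 m⁴
Effective length L_e = K·L = 0.5 × 2.61 = 1.305 m
P_cr = π²EI / L_e² = π² × 200×10⁹ × 1.472×10^-6 / 1.305² = 1.706×10^6 N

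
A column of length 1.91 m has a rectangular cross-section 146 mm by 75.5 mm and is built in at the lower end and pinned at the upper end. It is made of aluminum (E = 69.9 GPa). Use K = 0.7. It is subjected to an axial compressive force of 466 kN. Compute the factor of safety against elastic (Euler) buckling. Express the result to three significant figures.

n ≈ 4.34

Buckling occurs about the weak axis: I_min = h·b³/12 with b = 75.5 mm (the shorter side).
I_min = 146×75.5³/12 = 5.236×10^6 mm⁴
I = 5.236×10^6 mm⁴ = 5.236×10^-6 m⁴
Effective length L_e = K·L = 0.7 × 1.91 = 1.337 m
P_cr = π²EI / L_e² = π² × 69.9×10⁹ × 5.236×10^-6 / 1.337² = 2.021×10^6 N
Factor of safety n = P_cr / P = 2020.8 / 466 = 4.34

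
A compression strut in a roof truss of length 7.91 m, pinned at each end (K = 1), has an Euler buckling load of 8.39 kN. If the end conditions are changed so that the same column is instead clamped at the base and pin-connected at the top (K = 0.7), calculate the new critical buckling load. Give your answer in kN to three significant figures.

P_cr ∝ 1/K², so P_cr,new = P_cr,old × (K_old/K_new)² = 8.39 × (1/0.7)²
= 8.39 × 2.041 = 17.1 kN

P_cr ≈ 17.1 kN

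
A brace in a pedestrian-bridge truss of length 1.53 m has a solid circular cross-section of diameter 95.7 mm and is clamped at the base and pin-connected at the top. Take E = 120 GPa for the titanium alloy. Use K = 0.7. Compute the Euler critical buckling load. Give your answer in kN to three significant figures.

P_cr ≈ 4250 kN

I = πd⁴/64 = π×95.7⁴/64 = 4.117×10^6 mm⁴
I = 4.117×10^6 mm⁴ = 4.117×10^-6 m⁴
Effective length L_e = K·L = 0.7 × 1.53 = 1.071 m
P_cr = π²EI / L_e² = π² × 120×10⁹ × 4.117×10^-6 / 1.071² = 4.251×10^6 N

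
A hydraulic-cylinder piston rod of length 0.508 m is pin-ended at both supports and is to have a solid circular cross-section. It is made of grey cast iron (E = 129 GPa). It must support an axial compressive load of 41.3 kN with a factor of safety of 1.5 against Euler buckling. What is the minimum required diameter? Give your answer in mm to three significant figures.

Required P_cr = n·P = 1.5 × 41.3 = 61.95 kN
L_e = K·L = 1 × 0.508 = 0.5080 m
Required I = P_cr·L_e²/(π²E) = 6.195×10^4 × 0.5080² / (π² × 1.29×10^11) = 1.256×10^-8 m⁴
I_req = 1.256×10^4 mm⁴
Solid circle: I = πd⁴/64  ⇒  d = (64I/π)^(1/4) = (64×1.256×10^4/π)^(1/4) = 22.5 mm

d ≈ 22.5 mm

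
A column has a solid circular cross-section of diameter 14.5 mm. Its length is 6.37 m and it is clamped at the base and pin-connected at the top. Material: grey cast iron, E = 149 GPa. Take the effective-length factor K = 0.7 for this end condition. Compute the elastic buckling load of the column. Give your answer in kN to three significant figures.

P_cr ≈ 0.160 kN

I = πd⁴/64 = π×14.5⁴/64 = 2.170×10^3 mm⁴
I = 2.170×10^3 mm⁴ = 2.170×10^-9 m⁴
Effective length L_e = K·L = 0.7 × 6.37 = 4.459 m
P_cr = π²EI / L_e² = π² × 149×10⁹ × 2.170×10^-9 / 4.459² = 160.5 N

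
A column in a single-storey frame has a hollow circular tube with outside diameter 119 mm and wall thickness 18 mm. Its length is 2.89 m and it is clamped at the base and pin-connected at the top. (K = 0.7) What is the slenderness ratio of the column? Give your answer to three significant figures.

Inner diameter d_i = 119 − 2×18 = 83.00 mm
I = π(d_o⁴ − d_i⁴)/64 = π(119⁴ − 83.00⁴)/64 = 7.514×10^6 mm⁴
A = 5.711×10^3 mm²;  r_min = √(I/A) = √(7.514×10^6/5.711×10^3) = 36.27 mm
L_e = K·L = 0.7 × 2.89 m = 2.023 m = 2023.0 mm
λ = L_e / r_min = 2023.0 / 36.27 = 55.8

λ ≈ 55.8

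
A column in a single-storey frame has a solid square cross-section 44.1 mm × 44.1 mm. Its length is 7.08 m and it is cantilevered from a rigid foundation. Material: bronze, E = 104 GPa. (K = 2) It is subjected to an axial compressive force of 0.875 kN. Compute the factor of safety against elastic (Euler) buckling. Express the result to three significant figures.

n ≈ 1.84

I = a⁴/12 = 44.1⁴/12 = 3.152×10^5 mm⁴
I = 3.152×10^5 mm⁴ = 3.152×10^-7 m⁴
Effective length L_e = K·L = 2 × 7.08 = 14.16 m
P_cr = π²EI / L_e² = π² × 104×10⁹ × 3.152×10^-7 / 14.16² = 1.614×10^3 N
Factor of safety n = P_cr / P = 1.6135 / 0.875 = 1.84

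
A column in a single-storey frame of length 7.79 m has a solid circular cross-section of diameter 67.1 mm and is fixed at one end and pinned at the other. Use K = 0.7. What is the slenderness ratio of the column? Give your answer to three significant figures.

λ ≈ 325

I = πd⁴/64 = π×67.1⁴/64 = 9.951×10^5 mm⁴
A = 3.536×10^3 mm²;  r_min = √(I/A) = √(9.951×10^5/3.536×10^3) = 16.77 mm
L_e = K·L = 0.7 × 7.79 m = 5.453 m = 5453.0 mm
λ = L_e / r_min = 5453.0 / 16.77 = 325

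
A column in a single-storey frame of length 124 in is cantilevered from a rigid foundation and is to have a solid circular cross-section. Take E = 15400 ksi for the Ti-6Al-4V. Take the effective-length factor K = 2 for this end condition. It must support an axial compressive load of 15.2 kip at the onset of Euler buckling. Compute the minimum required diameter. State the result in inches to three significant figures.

L_e = K·L = 2 × 124 = 248.0 in
Required I = P_cr·L_e²/(π²E) = 1.520×10^4 × 248.0² / (π² × 1.54×10^7) = 6.151 in⁴
Solid circle: I = πd⁴/64  ⇒  d = (64I/π)^(1/4) = (64×6.151/π)^(1/4) = 3.35 in

d ≈ 3.35 in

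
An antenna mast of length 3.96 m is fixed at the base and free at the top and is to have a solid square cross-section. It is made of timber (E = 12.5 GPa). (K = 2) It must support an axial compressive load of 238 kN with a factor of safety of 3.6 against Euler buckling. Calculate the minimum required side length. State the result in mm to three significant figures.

Required P_cr = n·P = 3.6 × 238 = 856.8 kN
L_e = K·L = 2 × 3.96 = 7.920 m
Required I = P_cr·L_e²/(π²E) = 8.568×10^5 × 7.920² / (π² × 1.25×10^10) = 4.356×10^-4 m⁴
I_req = 4.356×10^8 mm⁴
Solid square: I = a⁴/12  ⇒  a = (12I)^(1/4) = (12×4.356×10^8)^(1/4) = 269 mm

a ≈ 269 mm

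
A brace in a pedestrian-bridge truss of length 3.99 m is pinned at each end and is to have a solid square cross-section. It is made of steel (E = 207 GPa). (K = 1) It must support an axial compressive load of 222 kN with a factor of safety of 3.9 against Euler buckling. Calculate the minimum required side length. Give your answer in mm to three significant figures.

Required P_cr = n·P = 3.9 × 222 = 865.8 kN
L_e = K·L = 1 × 3.99 = 3.990 m
Required I = P_cr·L_e²/(π²E) = 8.658×10^5 × 3.990² / (π² × 2.07×10^11) = 6.747×10^-6 m⁴
I_req = 6.747×10^6 mm⁴
Solid square: I = a⁴/12  ⇒  a = (12I)^(1/4) = (12×6.747×10^6)^(1/4) = 94.9 mm

a ≈ 94.9 mm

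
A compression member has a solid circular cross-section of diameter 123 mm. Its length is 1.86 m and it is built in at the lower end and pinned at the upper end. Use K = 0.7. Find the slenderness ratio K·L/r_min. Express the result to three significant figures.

λ ≈ 42.3

I = πd⁴/64 = π×123⁴/64 = 1.124×10^7 mm⁴
A = 1.188×10^4 mm²;  r_min = √(I/A) = √(1.124×10^7/1.188×10^4) = 30.75 mm
L_e = K·L = 0.7 × 1.86 m = 1.302 m = 1302.0 mm
λ = L_e / r_min = 1302.0 / 30.75 = 42.3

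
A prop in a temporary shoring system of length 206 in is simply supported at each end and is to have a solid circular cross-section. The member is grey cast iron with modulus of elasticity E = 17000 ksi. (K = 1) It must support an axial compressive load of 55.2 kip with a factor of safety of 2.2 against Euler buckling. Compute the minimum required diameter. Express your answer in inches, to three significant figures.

d ≈ 5.00 in

Required P_cr = n·P = 2.2 × 55.2 = 121.4 kip
L_e = K·L = 1 × 206 = 206.0 in
Required I = P_cr·L_e²/(π²E) = 1.214×10^5 × 206.0² / (π² × 1.70×10^7) = 30.71 in⁴
Solid circle: I = πd⁴/64  ⇒  d = (64I/π)^(1/4) = (64×30.71/π)^(1/4) = 5.00 in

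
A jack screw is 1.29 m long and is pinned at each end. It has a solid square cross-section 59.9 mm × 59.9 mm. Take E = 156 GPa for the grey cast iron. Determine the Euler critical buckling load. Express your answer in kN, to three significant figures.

I = a⁴/12 = 59.9⁴/12 = 1.073×10^6 mm⁴
I = 1.073×10^6 mm⁴ = 1.073×10^-6 m⁴
Effective length L_e = K·L = 1 × 1.29 = 1.290 m
P_cr = π²EI / L_e² = π² × 156×10⁹ × 1.073×10^-6 / 1.290² = 9.926×10^5 N

P_cr ≈ 993 kN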